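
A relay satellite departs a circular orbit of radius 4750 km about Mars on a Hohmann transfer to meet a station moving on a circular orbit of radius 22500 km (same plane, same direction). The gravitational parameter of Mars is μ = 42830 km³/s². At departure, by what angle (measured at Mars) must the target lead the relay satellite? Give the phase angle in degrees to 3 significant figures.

φ = 95.2°

Transfer-ellipse semi-major axis a_t = (r₁ + r₂)/2 = (4750 + 22500)/2 = 13625 km.
Transfer time t = π√(a_t³/μ) = 24142 s.
Target angular speed ω₂ = √(μ/r₂³) = 6.1320×10^-5 rad/s.
Angle swept by the target during transfer: ω₂·t = 1.4804 rad = 84.82°.
Arrival is 180° from departure on the ellipse, so φ = 180° − 84.82° = 95.2°.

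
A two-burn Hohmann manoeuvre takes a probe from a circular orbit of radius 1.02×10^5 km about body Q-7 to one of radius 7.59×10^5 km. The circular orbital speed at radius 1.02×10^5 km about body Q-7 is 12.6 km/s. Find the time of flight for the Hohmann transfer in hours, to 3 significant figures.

From the circular-orbit relation v² = μ/r at r = 1.02×10^5 km: μ = v²r = (12.6)² × 1.02×10^5 = 1.61935×10^7 km³/s².
Transfer-ellipse semi-major axis a_t = (r₁ + r₂)/2 = (1.020×10^5 + 7.590×10^5)/2 = 4.305×10^5 km.
By Kepler's third law the transfer-orbit period is T = 2π√(a_t³/μ), so t = T/2 = 2.2052×10^5 s.
Converting: 2.2052×10^5 s ÷ 3600 s/hour = 61.3 hours.

t = 61.3 hours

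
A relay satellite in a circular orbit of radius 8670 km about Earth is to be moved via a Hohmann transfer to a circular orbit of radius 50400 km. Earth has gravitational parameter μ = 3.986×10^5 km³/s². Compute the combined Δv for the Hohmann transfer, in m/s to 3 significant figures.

The Hohmann ellipse has a_t = (r₁ + r₂)/2 = 29535 km.
At r₁ the circular-orbit speed is v₁ = √(μ/r₁) = 6.78046 km/s.
Transfer-orbit speed at r₁ (v² = μ(2/r − 1/a)): v_p = √[μ(2/r₁ − 1/a_t)] = 8.85739 km/s.
First burn Δv₁ = |v_p − v₁| = 2.07693 km/s.
At r₂, v₂ = √(μ/r₂) = 2.812246 km/s.
Transfer-orbit speed at r₂: v_a = √[μ(2/r₂ − 1/a_t)] = 1.523682 km/s.
Second burn Δv₂ = |v₂ − v_a| = 1.28856 km/s.
Δv = Δv₁ + Δv₂ = 2.07693 + 1.28856 = 3.365 km/s.

Δv = 3370 m/s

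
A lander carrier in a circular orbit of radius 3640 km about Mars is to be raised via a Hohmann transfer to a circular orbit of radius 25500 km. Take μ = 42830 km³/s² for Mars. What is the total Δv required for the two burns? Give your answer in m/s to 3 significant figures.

Δv = 1760 m/s

Semi-major axis of the transfer orbit: a_t = (3640 + 25500)/2 = 14570 km.
Circular speed at r₁: v₁ = √(μ/r₁) = √(42830/3640) = 3.430 km/s.
On the transfer ellipse at r₁, vis-viva equation gives v_p = √[μ(2/r₁ − 1/a_t)] = 4.538 km/s.
First burn Δv₁ = |v_p − v₁| = 1.108 km/s.
Circular speed at r₂: v₂ = √(μ/r₂) = 1.296 km/s.
Transfer-orbit speed at r₂: v_a = √[μ(2/r₂ − 1/a_t)] = 0.6478 km/s.
Second burn Δv₂ = |v₂ − v_a| = 0.6482 km/s.
Δv = Δv₁ + Δv₂ = 1.108 + 0.6482 = 1.756 km/s.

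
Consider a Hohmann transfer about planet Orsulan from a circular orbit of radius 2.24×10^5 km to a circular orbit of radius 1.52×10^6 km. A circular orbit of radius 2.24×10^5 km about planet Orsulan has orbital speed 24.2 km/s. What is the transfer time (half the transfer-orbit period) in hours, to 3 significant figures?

From the circular-orbit relation v² = μ/r at r = 2.24×10^5 km: μ = v²r = (24.2)² × 2.24×10^5 = 1.31183×10^8 km³/s².
Semi-major axis of the transfer orbit: a_t = (2.240×10^5 + 1.520×10^6)/2 = 8.720×10^5 km.
Transfer time t = π√(a_t³/μ) = π√((8.720×10^5)³ / 1.31183×10^8) = 2.233×10^5 s.
Converting: 2.233×10^5 s ÷ 3600 s/hour = 62.0 hours.

t = 62.0 hours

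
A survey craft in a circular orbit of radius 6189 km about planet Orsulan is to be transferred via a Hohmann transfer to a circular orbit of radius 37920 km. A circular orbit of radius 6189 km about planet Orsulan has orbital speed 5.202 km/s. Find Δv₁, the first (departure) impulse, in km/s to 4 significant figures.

From the circular-orbit relation v² = μ/r at r = 6189 km: μ = v²r = (5.202)² × 6189 = 1.67479×10^5 km³/s².
The Hohmann ellipse has a_t = (r₁ + r₂)/2 = 22054.5 km.
Circular speed at r = 6189 km: v_c = √(μ/r) = 5.202 km/s.
Vis-viva on the transfer ellipse at r = 6189 km gives v_t = √[μ(2/r − 1/a_t)] = 6.821 km/s.
Δv₁ = |v_t − v_c| = |6.821 − 5.202| = 1.619 km/s.

Δv₁ = 1.619 km/s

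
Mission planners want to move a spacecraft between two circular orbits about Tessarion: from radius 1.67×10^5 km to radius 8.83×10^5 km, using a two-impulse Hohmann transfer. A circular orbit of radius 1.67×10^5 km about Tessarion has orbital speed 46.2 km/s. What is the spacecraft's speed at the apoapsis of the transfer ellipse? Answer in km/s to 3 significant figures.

v = 11.3 km/s

From the circular-orbit relation v² = μ/r at r = 1.67×10^5 km: μ = v²r = (46.2)² × 1.67×10^5 = 3.56451×10^8 km³/s².
Transfer-ellipse semi-major axis a_t = (r₁ + r₂)/2 = (1.670×10^5 + 8.830×10^5)/2 = 5.250×10^5 km.
The apoapsis of the transfer ellipse is at r = 8.830×10^5 km.
From the vis-viva equation, v = √[μ(2/r − 1/a_t)] = 11.33 km/s.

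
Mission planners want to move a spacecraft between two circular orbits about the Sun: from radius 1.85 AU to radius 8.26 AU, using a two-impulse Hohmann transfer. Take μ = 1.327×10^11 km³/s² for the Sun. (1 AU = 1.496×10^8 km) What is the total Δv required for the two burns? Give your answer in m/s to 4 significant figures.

In km: r₁ = 1.85 × 1.496×10^8 = 2.7676×10^8 km; r₂ = 8.26 × 1.496×10^8 = 1.235696×10^9 km.
Semi-major axis of the transfer orbit: a_t = (2.7676×10^8 + 1.235696×10^9)/2 = 7.56228×10^8 km.
Circular speed at r₁: v₁ = √(μ/r₁) = √(1.327×10^11/2.7676×10^8) = 21.897 km/s.
On the transfer ellipse at r₁, vis-viva gives v_p = √[μ(2/r₁ − 1/a_t)] = 27.991 km/s.
First burn Δv₁ = |v_p − v₁| = 6.094 km/s.
At r₂, v₂ = √(μ/r₂) = 10.363 km/s.
Transfer-orbit speed at r₂: v_a = √[μ(2/r₂ − 1/a_t)] = 6.2691 km/s.
Second burn Δv₂ = |v₂ − v_a| = 4.094 km/s.
Total Δv = Δv₁ + Δv₂ = 10.19 km/s.

Δv = 10190 m/s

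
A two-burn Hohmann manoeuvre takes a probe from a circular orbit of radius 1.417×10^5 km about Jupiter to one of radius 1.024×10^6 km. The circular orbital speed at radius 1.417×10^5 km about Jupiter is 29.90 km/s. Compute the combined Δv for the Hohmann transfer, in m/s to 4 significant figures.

Δv = 15370 m/s

From the circular-orbit relation v² = μ/r at r = 1.417×10^5 km: μ = v²r = (29.90)² × 1.417×10^5 = 1.26681×10^8 km³/s².
The Hohmann ellipse has a_t = (r₁ + r₂)/2 = 5.8285×10^5 km.
At r₁ the circular-orbit speed is v₁ = √(μ/r₁) = 29.900 km/s.
Transfer-orbit speed at r₁ (vis-viva): v_p = √[μ(2/r₁ − 1/a_t)] = 39.632 km/s.
First burn Δv₁ = |v_p − v₁| = 9.732 km/s.
Circular speed at r₂: v₂ = √(μ/r₂) = 11.1226 km/s.
Transfer-orbit speed at r₂: v_a = √[μ(2/r₂ − 1/a_t)] = 5.48419 km/s.
Second burn Δv₂ = |v₂ − v_a| = 5.638 km/s.
Δv = Δv₁ + Δv₂ = 9.732 + 5.638 = 15.37 km/s.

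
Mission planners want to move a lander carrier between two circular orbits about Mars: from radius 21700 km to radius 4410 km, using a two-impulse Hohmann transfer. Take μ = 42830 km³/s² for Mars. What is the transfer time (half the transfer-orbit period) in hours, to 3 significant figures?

t = 6.29 hours

Semi-major axis of the transfer orbit: a_t = (21700 + 4410)/2 = 13055 km.
By Kepler's third law the transfer-orbit period is T = 2π√(a_t³/μ), so t = T/2 = 22640 s.
Converting: 22640 s ÷ 3600 s/hour = 6.29 hours.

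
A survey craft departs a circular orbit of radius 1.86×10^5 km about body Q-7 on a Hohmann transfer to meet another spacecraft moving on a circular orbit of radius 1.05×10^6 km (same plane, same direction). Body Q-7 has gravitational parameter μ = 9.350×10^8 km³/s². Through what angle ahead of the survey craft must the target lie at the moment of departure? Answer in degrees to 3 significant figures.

φ = 98.7°

Semi-major axis of the transfer orbit: a_t = (1.860×10^5 + 1.050×10^6)/2 = 6.180×10^5 km.
The half-period of the transfer ellipse is t = π√(a_t³/μ) = 49915 s.
Target angular speed ω₂ = √(μ/r₂³) = 2.8420×10^-5 rad/s.
Angle swept by the target during transfer: ω₂·t = 1.4186 rad = 81.28°.
The survey craft traverses 180° on the transfer ellipse, so the target must lead by 180° − 81.28° = 98.7°.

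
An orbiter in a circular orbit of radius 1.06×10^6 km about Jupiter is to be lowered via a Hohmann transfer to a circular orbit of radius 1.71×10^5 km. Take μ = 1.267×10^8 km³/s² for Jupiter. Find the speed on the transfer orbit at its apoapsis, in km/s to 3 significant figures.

The Hohmann ellipse has a_t = (r₁ + r₂)/2 = 6.155×10^5 km.
At apoapsis, r = 1.060×10^6 km.
Applying v² = μ(2/r − 1/a_t): v = 5.763 km/s.

v = 5.76 km/s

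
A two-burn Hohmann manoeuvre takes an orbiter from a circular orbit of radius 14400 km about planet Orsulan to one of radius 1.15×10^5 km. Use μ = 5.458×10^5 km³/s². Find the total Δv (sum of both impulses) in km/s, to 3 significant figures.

The Hohmann ellipse has a_t = (r₁ + r₂)/2 = 64700 km.
Circular speed at r₁: v₁ = √(μ/r₁) = √(5.458×10^5/14400) = 6.157 km/s.
On the transfer ellipse at r₁, vis-viva gives v_p = √[μ(2/r₁ − 1/a_t)] = 8.208 km/s.
First burn Δv₁ = |v_p − v₁| = 2.051 km/s.
At r₂, v₂ = √(μ/r₂) = 2.179 km/s.
Transfer-orbit speed at r₂: v_a = √[μ(2/r₂ − 1/a_t)] = 1.028 km/s.
Second burn Δv₂ = |v₂ − v_a| = 1.151 km/s.
Δv = Δv₁ + Δv₂ = 2.051 + 1.151 = 3.202 km/s.

Δv = 3.20 km/s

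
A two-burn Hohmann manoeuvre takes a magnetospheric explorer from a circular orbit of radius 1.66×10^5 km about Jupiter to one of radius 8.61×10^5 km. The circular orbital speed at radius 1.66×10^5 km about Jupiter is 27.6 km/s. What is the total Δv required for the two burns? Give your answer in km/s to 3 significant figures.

Δv = 13.4 km/s

From the circular-orbit relation v² = μ/r at r = 1.66×10^5 km: μ = v²r = (27.6)² × 1.66×10^5 = 1.26452×10^8 km³/s².
Semi-major axis of the transfer orbit: a_t = (1.660×10^5 + 8.610×10^5)/2 = 5.135×10^5 km.
At r₁ the circular-orbit speed is v₁ = √(μ/r₁) = 27.600 km/s.
Transfer-orbit speed at r₁ (v² = μ(2/r − 1/a)): v_p = √[μ(2/r₁ − 1/a_t)] = 35.739 km/s.
First burn Δv₁ = |v_p − v₁| = 8.139 km/s.
Circular speed at r₂: v₂ = √(μ/r₂) = 12.1189 km/s.
Transfer-orbit speed at r₂: v_a = √[μ(2/r₂ − 1/a_t)] = 6.89041 km/s.
Second burn Δv₂ = |v₂ − v_a| = 5.228 km/s.
Δv = Δv₁ + Δv₂ = 8.139 + 5.228 = 13.37 km/s.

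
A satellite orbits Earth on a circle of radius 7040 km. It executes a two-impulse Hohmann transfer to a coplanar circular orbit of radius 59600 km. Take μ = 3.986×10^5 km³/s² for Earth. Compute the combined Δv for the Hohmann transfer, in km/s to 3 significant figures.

Transfer-ellipse semi-major axis a_t = (r₁ + r₂)/2 = (7040 + 59600)/2 = 33320 km.
At r₁ the circular-orbit speed is v₁ = √(μ/r₁) = 7.5246 km/s.
Transfer-orbit speed at r₁ (vis-viva): v_p = √[μ(2/r₁ − 1/a_t)] = 10.064 km/s.
First burn Δv₁ = |v_p − v₁| = 2.539 km/s.
Circular speed at r₂: v₂ = √(μ/r₂) = 2.586 km/s.
Transfer-orbit speed at r₂: v_a = √[μ(2/r₂ − 1/a_t)] = 1.189 km/s.
Second burn Δv₂ = |v₂ − v_a| = 1.397 km/s.
Δv = Δv₁ + Δv₂ = 2.539 + 1.397 = 3.936 km/s.

Δv = 3.94 km/s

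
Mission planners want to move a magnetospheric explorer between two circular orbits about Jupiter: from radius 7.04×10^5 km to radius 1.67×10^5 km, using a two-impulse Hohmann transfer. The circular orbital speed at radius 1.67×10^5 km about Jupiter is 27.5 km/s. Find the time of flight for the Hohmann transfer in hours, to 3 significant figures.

t = 22.3 hours

From the circular-orbit relation v² = μ/r at r = 1.67×10^5 km: μ = v²r = (27.5)² × 1.67×10^5 = 1.26294×10^8 km³/s².
Transfer-ellipse semi-major axis a_t = (r₁ + r₂)/2 = (7.040×10^5 + 1.670×10^5)/2 = 4.355×10^5 km.
Transfer time t = π√(a_t³/μ) = π√((4.355×10^5)³ / 1.26294×10^8) = 80340 s.
Converting: 80340 s ÷ 3600 s/hour = 22.3 hours.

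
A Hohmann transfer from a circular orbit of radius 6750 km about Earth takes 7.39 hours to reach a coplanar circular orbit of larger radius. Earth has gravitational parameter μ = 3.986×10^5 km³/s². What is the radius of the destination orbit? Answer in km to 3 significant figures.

Transfer time t = 7.39 hours = 26604 s, and t = π√(a_t³/μ).
So a_t = (μ t²/π²)^(1/3) = (3.986×10^5 × (26604)² / π²)^(1/3) = 30576 km.
Since a_t = (r₁ + r₂)/2, r₂ = 2a_t − r₁ = 2×30576 − 6750 = 54402 km.

r₂ = 54400 km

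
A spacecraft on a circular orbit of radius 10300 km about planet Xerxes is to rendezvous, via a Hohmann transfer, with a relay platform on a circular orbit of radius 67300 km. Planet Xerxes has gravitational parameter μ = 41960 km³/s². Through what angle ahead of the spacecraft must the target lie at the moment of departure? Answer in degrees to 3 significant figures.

φ = 101°

Transfer-ellipse semi-major axis a_t = (r₁ + r₂)/2 = (10300 + 67300)/2 = 38800 km.
The half-period of the transfer ellipse is t = π√(a_t³/μ) = 1.1721×10^5 s.
Target angular speed ω₂ = √(μ/r₂³) = 1.1733×10^-5 rad/s.
Angle swept by the target during transfer: ω₂·t = 1.3752 rad = 78.79°.
The spacecraft traverses 180° on the transfer ellipse, so the target must lead by 180° − 78.79° = 101°.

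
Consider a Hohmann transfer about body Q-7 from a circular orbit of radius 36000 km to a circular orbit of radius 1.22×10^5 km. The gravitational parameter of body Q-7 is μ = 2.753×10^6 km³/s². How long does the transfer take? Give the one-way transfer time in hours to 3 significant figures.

The Hohmann ellipse has a_t = (r₁ + r₂)/2 = 79000 km.
By Kepler's third law the transfer-orbit period is T = 2π√(a_t³/μ), so t = T/2 = 42040 s.
Converting: 42040 s ÷ 3600 s/hour = 11.7 hours.

t = 11.7 hours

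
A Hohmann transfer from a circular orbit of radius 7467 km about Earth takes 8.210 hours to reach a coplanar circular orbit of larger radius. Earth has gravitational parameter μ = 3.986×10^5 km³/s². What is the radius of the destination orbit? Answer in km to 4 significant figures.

Transfer time t = 8.210 hours = 29556 s, and t = π√(a_t³/μ).
So a_t = (μ t²/π²)^(1/3) = (3.986×10^5 × (29556)² / π²)^(1/3) = 32798 km.
Since a_t = (r₁ + r₂)/2, r₂ = 2a_t − r₁ = 2×32798 − 7467 = 58129 km.

r₂ = 58130 km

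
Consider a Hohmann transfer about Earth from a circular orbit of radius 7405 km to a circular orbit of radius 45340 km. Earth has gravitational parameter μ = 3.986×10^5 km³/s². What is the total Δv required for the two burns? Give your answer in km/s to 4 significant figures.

Δv = 3.677 km/s

Transfer-ellipse semi-major axis a_t = (r₁ + r₂)/2 = (7405 + 45340)/2 = 26372.5 km.
At r₁ the circular-orbit speed is v₁ = √(μ/r₁) = 7.337 km/s.
On the transfer ellipse at r₁, vis-viva gives v_p = √[μ(2/r₁ − 1/a_t)] = 9.620 km/s.
First burn Δv₁ = |v_p − v₁| = 2.283 km/s.
At r₂, v₂ = √(μ/r₂) = 2.965 km/s.
Transfer-orbit speed at r₂: v_a = √[μ(2/r₂ − 1/a_t)] = 1.571 km/s.
Second burn Δv₂ = |v₂ − v_a| = 1.394 km/s.
Total Δv = Δv₁ + Δv₂ = 3.677 km/s.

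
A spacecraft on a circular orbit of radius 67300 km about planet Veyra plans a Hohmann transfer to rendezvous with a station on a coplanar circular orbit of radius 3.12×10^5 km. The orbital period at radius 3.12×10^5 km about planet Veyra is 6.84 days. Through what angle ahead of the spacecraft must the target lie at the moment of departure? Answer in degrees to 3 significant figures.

From Kepler's third law T² = 4π²r³/μ at r = 3.12×10^5 km, T = 6.84 days = 6.84 × 86400 s = 5.90976×10^5 s: μ = 4π²r³/T² = 3.43308×10^6 km³/s².
Transfer-ellipse semi-major axis a_t = (r₁ + r₂)/2 = (67300 + 3.120×10^5)/2 = 1.8965×10^5 km.
Transfer time t = π√(a_t³/μ) = 1.40035×10^5 s.
The target's mean motion on its circular orbit is ω₂ = √(μ/r₂³) = 1.06319×10^-5 rad/s.
Angle swept by the target during transfer: ω₂·t = 1.4888 rad = 85.30°.
Arrival is 180° from departure on the ellipse, so φ = 180° − 85.30° = 94.7°.

φ = 94.7°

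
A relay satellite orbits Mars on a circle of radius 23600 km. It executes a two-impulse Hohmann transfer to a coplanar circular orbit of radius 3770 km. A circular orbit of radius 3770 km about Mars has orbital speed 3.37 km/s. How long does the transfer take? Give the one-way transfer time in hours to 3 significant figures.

From the circular-orbit relation v² = μ/r at r = 3770 km: μ = v²r = (3.37)² × 3770 = 42815.5 km³/s².
Transfer-ellipse semi-major axis a_t = (r₁ + r₂)/2 = (23600 + 3770)/2 = 13685 km.
Transfer time t = π√(a_t³/μ) = π√((13685)³ / 42815.5) = 24310 s.
Converting: 24310 s ÷ 3600 s/hour = 6.75 hours.

t = 6.75 hours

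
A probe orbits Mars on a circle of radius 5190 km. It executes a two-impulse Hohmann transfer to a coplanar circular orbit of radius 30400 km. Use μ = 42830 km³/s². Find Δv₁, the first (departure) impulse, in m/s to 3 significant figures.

Δv₁ = 882 m/s

Semi-major axis of the transfer orbit: a_t = (5190 + 30400)/2 = 17795 km.
Circular speed at r = 5190 km: v_c = √(μ/r) = 2.873 km/s.
Vis-viva on the transfer ellipse at r = 5190 km gives v_t = √[μ(2/r − 1/a_t)] = 3.755 km/s.
Δv₁ = |v_t − v_c| = |3.755 − 2.873| = 0.8820 km/s.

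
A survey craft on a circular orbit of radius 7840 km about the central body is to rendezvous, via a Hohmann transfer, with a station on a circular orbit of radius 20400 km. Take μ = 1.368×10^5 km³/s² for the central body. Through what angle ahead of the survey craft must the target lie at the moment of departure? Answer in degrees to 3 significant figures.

φ = 76.3°

Semi-major axis of the transfer orbit: a_t = (7840 + 20400)/2 = 14120 km.
Transfer time t = π√(a_t³/μ) = 14251.4 s.
The target's mean motion on its circular orbit is ω₂ = √(μ/r₂³) = 1.26940×10^-4 rad/s.
Angle swept by the target during transfer: ω₂·t = 1.8091 rad = 103.7°.
The survey craft traverses 180° on the transfer ellipse, so the target must lead by 180° − 103.7° = 76.3°.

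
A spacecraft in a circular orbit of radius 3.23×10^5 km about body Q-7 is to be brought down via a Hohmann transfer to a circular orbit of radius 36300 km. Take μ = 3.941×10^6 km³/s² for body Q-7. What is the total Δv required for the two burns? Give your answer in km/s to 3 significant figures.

Δv = 5.47 km/s

Transfer-ellipse semi-major axis a_t = (r₁ + r₂)/2 = (3.230×10^5 + 36300)/2 = 1.7965×10^5 km.
Circular speed at r₁: v₁ = √(μ/r₁) = √(3.941×10^6/3.230×10^5) = 3.493 km/s.
Transfer-orbit speed at r₁ (v² = μ(2/r − 1/a)): v_a = √[μ(2/r₁ − 1/a_t)] = 1.570 km/s.
First burn Δv₁ = |v_a − v₁| = 1.923 km/s.
At r₂, v₂ = √(μ/r₂) = 10.4196 km/s.
Transfer-orbit speed at r₂: v_p = √[μ(2/r₂ − 1/a_t)] = 13.9713 km/s.
Second burn Δv₂ = |v₂ − v_p| = 3.552 km/s.
Total Δv = Δv₁ + Δv₂ = 5.475 km/s.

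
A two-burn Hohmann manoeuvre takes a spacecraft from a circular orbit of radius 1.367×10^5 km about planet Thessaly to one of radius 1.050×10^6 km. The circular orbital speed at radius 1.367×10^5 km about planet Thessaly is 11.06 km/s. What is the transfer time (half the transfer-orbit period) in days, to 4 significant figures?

t = 4.064 days

From the circular-orbit relation v² = μ/r at r = 1.367×10^5 km: μ = v²r = (11.06)² × 1.367×10^5 = 1.67216×10^7 km³/s².
The Hohmann ellipse has a_t = (r₁ + r₂)/2 = 5.9335×10^5 km.
Transfer time t = π√(a_t³/μ) = π√((5.9335×10^5)³ / 1.67216×10^7) = 3.511×10^5 s.
Converting: 3.511×10^5 s ÷ 86400 s/day = 4.064 days.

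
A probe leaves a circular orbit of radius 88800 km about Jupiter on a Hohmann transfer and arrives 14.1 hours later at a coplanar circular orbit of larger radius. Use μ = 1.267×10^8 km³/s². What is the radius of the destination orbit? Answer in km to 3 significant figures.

Transfer time t = 14.1 hours = 50760 s, and t = π√(a_t³/μ).
So a_t = (μ t²/π²)^(1/3) = (1.267×10^8 × (50760)² / π²)^(1/3) = 3.2100×10^5 km.
Since a_t = (r₁ + r₂)/2, r₂ = 2a_t − r₁ = 2×3.2100×10^5 − 88800 = 5.532×10^5 km.

r₂ = 5.53×10^5 km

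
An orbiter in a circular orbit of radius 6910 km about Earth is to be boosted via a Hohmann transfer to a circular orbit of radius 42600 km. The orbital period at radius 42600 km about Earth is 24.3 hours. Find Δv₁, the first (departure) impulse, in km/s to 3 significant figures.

From Kepler's third law T² = 4π²r³/μ at r = 42600 km, T = 24.3 hours = 24.3 × 3600 s = 87480 s: μ = 4π²r³/T² = 3.98815×10^5 km³/s².
The Hohmann ellipse has a_t = (r₁ + r₂)/2 = 24755 km.
On the circular orbit at r = 6910 km, v_c = √(μ/r) = 7.597 km/s.
Vis-viva on the transfer ellipse at r = 6910 km gives v_t = √[μ(2/r − 1/a_t)] = 9.966 km/s.
Δv₁ = |v_t − v_c| = |9.966 − 7.597| = 2.369 km/s.

Δv₁ = 2.37 km/s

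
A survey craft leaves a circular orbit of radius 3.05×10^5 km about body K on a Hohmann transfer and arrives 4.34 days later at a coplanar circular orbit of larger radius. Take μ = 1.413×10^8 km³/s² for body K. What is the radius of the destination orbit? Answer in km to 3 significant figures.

Transfer time t = 4.34 days = 3.74976×10^5 s, and t = π√(a_t³/μ).
So a_t = (μ t²/π²)^(1/3) = (1.413×10^8 × (3.74976×10^5)² / π²)^(1/3) = 1.2627×10^6 km.
Since a_t = (r₁ + r₂)/2, r₂ = 2a_t − r₁ = 2×1.2627×10^6 − 3.050×10^5 = 2.2204×10^6 km.

r₂ = 2.22×10^6 km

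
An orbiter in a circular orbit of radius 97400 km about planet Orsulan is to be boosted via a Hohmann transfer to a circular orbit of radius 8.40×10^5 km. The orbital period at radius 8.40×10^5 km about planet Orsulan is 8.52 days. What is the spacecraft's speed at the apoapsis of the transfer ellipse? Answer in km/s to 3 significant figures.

v = 3.27 km/s

From Kepler's third law T² = 4π²r³/μ at r = 8.40×10^5 km, T = 8.52 days = 8.52 × 86400 s = 7.36128×10^5 s: μ = 4π²r³/T² = 4.31808×10^7 km³/s².
The Hohmann ellipse has a_t = (r₁ + r₂)/2 = 4.687×10^5 km.
The apoapsis of the transfer ellipse is at r = 8.400×10^5 km.
Applying v² = μ(2/r − 1/a_t): v = 3.268 km/s.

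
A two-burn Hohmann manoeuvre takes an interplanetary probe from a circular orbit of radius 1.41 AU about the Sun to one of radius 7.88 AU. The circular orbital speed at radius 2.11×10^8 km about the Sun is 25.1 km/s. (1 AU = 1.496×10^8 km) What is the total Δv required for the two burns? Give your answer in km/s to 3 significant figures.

From the circular-orbit relation v² = μ/r at r = 2.11×10^8 km: μ = v²r = (25.1)² × 2.11×10^8 = 1.32932×10^11 km³/s².
In km: r₁ = 1.41 × 1.496×10^8 = 2.10936×10^8 km; r₂ = 7.88 × 1.496×10^8 = 1.178848×10^9 km.
The Hohmann ellipse has a_t = (r₁ + r₂)/2 = 6.94892×10^8 km.
Circular speed at r₁: v₁ = √(μ/r₁) = √(1.32932×10^11/2.10936×10^8) = 25.104 km/s.
On the transfer ellipse at r₁, vis-viva gives v_p = √[μ(2/r₁ − 1/a_t)] = 32.697 km/s.
First burn Δv₁ = |v_p − v₁| = 7.593 km/s.
At r₂, v₂ = √(μ/r₂) = 10.619 km/s.
Transfer-orbit speed at r₂: v_a = √[μ(2/r₂ − 1/a_t)] = 5.8506 km/s.
Second burn Δv₂ = |v₂ − v_a| = 4.768 km/s.
Total Δv = Δv₁ + Δv₂ = 12.36 km/s.

Δv = 12.4 km/s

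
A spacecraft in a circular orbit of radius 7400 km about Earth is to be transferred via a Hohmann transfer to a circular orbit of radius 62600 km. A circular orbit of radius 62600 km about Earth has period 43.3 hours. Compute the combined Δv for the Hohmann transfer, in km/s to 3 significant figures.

Δv = 3.84 km/s

From Kepler's third law T² = 4π²r³/μ at r = 62600 km, T = 43.3 hours = 43.3 × 3600 s = 1.5588×10^5 s: μ = 4π²r³/T² = 3.98568×10^5 km³/s².
Transfer-ellipse semi-major axis a_t = (r₁ + r₂)/2 = (7400 + 62600)/2 = 35000 km.
Circular speed at r₁: v₁ = √(μ/r₁) = √(3.98568×10^5/7400) = 7.339 km/s.
Transfer-orbit speed at r₁ (vis-viva equation): v_p = √[μ(2/r₁ − 1/a_t)] = 9.815 km/s.
First burn Δv₁ = |v_p − v₁| = 2.476 km/s.
Circular speed at r₂: v₂ = √(μ/r₂) = 2.523 km/s.
Transfer-orbit speed at r₂: v_a = √[μ(2/r₂ − 1/a_t)] = 1.160 km/s.
Second burn Δv₂ = |v₂ − v_a| = 1.363 km/s.
Total Δv = Δv₁ + Δv₂ = 3.839 km/s.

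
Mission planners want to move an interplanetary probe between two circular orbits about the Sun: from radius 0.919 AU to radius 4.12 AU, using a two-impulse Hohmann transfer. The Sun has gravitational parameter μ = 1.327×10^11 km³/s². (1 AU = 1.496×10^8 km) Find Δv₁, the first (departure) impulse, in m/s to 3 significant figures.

In km: r₁ = 0.919 × 1.496×10^8 = 1.374824×10^8 km; r₂ = 4.12 × 1.496×10^8 = 6.16352×10^8 km.
Transfer-ellipse semi-major axis a_t = (r₁ + r₂)/2 = (1.374824×10^8 + 6.16352×10^8)/2 = 3.769172×10^8 km.
Circular speed at r = 1.374824×10^8 km: v_c = √(μ/r) = 31.068 km/s.
Transfer-orbit speed at the same r (vis-viva, a = a_t): v_t = √[μ(2/r − 1/a_t)] = 39.729 km/s.
Δv₁ = |v_t − v_c| = |39.729 − 31.068| = 8.661 km/s.

Δv₁ = 8660 m/s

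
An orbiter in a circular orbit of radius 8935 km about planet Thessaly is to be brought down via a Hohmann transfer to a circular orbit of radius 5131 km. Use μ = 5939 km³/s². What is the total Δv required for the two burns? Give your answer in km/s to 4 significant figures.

Δv = 0.2557 km/s

Semi-major axis of the transfer orbit: a_t = (8935 + 5131)/2 = 7033 km.
At r₁ the circular-orbit speed is v₁ = √(μ/r₁) = 0.8153 km/s.
On the transfer ellipse at r₁, vis-viva gives v_a = √[μ(2/r₁ − 1/a_t)] = 0.6964 km/s.
First burn Δv₁ = |v_a − v₁| = 0.1189 km/s.
At r₂, v₂ = √(μ/r₂) = 1.07586 km/s.
Transfer-orbit speed at r₂: v_p = √[μ(2/r₂ − 1/a_t)] = 1.21264 km/s.
Second burn Δv₂ = |v₂ − v_p| = 0.1368 km/s.
Δv = Δv₁ + Δv₂ = 0.1189 + 0.1368 = 0.2557 km/s.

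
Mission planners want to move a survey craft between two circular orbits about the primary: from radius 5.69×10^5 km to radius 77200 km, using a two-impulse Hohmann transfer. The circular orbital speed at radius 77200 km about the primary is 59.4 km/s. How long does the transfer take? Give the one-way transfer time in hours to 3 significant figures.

t = 9.71 hours

From the circular-orbit relation v² = μ/r at r = 77200 km: μ = v²r = (59.4)² × 77200 = 2.72389×10^8 km³/s².
The Hohmann ellipse has a_t = (r₁ + r₂)/2 = 3.231×10^5 km.
Half the transfer-orbit period gives t = π√(a_t³/μ) = 34960 s.
Converting: 34960 s ÷ 3600 s/hour = 9.71 hours.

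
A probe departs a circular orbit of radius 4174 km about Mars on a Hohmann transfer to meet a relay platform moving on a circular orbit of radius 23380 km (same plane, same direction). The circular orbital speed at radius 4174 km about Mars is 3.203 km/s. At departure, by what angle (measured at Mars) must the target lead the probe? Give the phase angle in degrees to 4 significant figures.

From the circular-orbit relation v² = μ/r at r = 4174 km: μ = v²r = (3.203)² × 4174 = 42821.9 km³/s².
The Hohmann ellipse has a_t = (r₁ + r₂)/2 = 13777 km.
Transfer time t = π√(a_t³/μ) = 24550 s.
The target's mean motion on its circular orbit is ω₂ = √(μ/r₂³) = 5.789×10^-5 rad/s.
Angle swept by the target during transfer: ω₂·t = 1.421 rad = 81.42°.
Arrival is 180° from departure on the ellipse, so φ = 180° − 81.42° = 98.58°.

φ = 98.58°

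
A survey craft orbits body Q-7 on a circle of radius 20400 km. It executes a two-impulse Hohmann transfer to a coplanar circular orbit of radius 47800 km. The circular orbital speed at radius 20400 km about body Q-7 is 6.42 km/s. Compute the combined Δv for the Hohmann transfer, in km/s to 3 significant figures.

Δv = 2.13 km/s

From the circular-orbit relation v² = μ/r at r = 20400 km: μ = v²r = (6.42)² × 20400 = 8.40815×10^5 km³/s².
The Hohmann ellipse has a_t = (r₁ + r₂)/2 = 34100 km.
Circular speed at r₁: v₁ = √(μ/r₁) = √(8.40815×10^5/20400) = 6.420 km/s.
On the transfer ellipse at r₁, v² = μ(2/r − 1/a) gives v_p = √[μ(2/r₁ − 1/a_t)] = 7.601 km/s.
First burn Δv₁ = |v_p − v₁| = 1.181 km/s.
At r₂, v₂ = √(μ/r₂) = 4.19407 km/s.
Transfer-orbit speed at r₂: v_a = √[μ(2/r₂ − 1/a_t)] = 3.24395 km/s.
Second burn Δv₂ = |v₂ − v_a| = 0.9501 km/s.
Δv = Δv₁ + Δv₂ = 1.181 + 0.9501 = 2.131 km/s.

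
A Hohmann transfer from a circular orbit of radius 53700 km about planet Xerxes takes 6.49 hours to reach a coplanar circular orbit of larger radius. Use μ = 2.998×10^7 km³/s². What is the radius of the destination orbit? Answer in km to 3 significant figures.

Transfer time t = 6.49 hours = 23364 s, and t = π√(a_t³/μ).
So a_t = (μ t²/π²)^(1/3) = (2.998×10^7 × (23364)² / π²)^(1/3) = 1.1836×10^5 km.
Since a_t = (r₁ + r₂)/2, r₂ = 2a_t − r₁ = 2×1.1836×10^5 − 53700 = 1.8302×10^5 km.

r₂ = 1.83×10^5 km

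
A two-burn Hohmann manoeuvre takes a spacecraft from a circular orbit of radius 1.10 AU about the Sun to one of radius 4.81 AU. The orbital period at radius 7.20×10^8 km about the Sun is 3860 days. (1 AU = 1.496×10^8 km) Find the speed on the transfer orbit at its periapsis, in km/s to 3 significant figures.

From Kepler's third law T² = 4π²r³/μ at r = 7.20×10^8 km, T = 3860 days = 3860 × 86400 s = 3.33504×10^8 s: μ = 4π²r³/T² = 1.32481×10^11 km³/s².
In km: r₁ = 1.10 × 1.496×10^8 = 1.6456×10^8 km; r₂ = 4.81 × 1.496×10^8 = 7.19576×10^8 km.
Semi-major axis of the transfer orbit: a_t = (1.6456×10^8 + 7.19576×10^8)/2 = 4.42068×10^8 km.
At periapsis, r = 1.6456×10^8 km.
Applying v² = μ(2/r − 1/a_t): v = 36.20 km/s.

v = 36.2 km/s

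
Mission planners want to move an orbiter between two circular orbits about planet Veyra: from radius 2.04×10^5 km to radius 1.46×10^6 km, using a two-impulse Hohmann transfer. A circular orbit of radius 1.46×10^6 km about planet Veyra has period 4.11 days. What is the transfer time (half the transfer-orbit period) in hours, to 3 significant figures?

From Kepler's third law T² = 4π²r³/μ at r = 1.46×10^6 km, T = 4.11 days = 4.11 × 86400 s = 3.55104×10^5 s: μ = 4π²r³/T² = 9.74332×10^8 km³/s².
Transfer-ellipse semi-major axis a_t = (r₁ + r₂)/2 = (2.040×10^5 + 1.460×10^6)/2 = 8.320×10^5 km.
By Kepler's third law the transfer-orbit period is T = 2π√(a_t³/μ), so t = T/2 = 76380 s.
Converting: 76380 s ÷ 3600 s/hour = 21.2 hours.

t = 21.2 hours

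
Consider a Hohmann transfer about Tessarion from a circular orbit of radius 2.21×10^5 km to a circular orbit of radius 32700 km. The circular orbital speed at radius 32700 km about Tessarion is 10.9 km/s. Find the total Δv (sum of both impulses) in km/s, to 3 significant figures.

Δv = 5.55 km/s

From the circular-orbit relation v² = μ/r at r = 32700 km: μ = v²r = (10.9)² × 32700 = 3.88509×10^6 km³/s².
Semi-major axis of the transfer orbit: a_t = (2.210×10^5 + 32700)/2 = 1.2685×10^5 km.
Circular speed at r₁: v₁ = √(μ/r₁) = √(3.88509×10^6/2.210×10^5) = 4.193 km/s.
On the transfer ellipse at r₁, vis-viva equation gives v_a = √[μ(2/r₁ − 1/a_t)] = 2.129 km/s.
First burn Δv₁ = |v_a − v₁| = 2.064 km/s.
At r₂, v₂ = √(μ/r₂) = 10.900 km/s.
Transfer-orbit speed at r₂: v_p = √[μ(2/r₂ − 1/a_t)] = 14.387 km/s.
Second burn Δv₂ = |v₂ − v_p| = 3.487 km/s.
Δv = Δv₁ + Δv₂ = 2.064 + 3.487 = 5.551 km/s.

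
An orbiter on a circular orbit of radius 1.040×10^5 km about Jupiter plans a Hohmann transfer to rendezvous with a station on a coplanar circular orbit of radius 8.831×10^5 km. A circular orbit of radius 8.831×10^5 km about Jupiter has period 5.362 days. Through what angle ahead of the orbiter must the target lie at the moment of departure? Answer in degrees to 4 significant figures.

From Kepler's third law T² = 4π²r³/μ at r = 8.831×10^5 km, T = 5.362 days = 5.362 × 86400 s = 4.632768×10^5 s: μ = 4π²r³/T² = 1.26680×10^8 km³/s².
The Hohmann ellipse has a_t = (r₁ + r₂)/2 = 4.9355×10^5 km.
Transfer time t = π√(a_t³/μ) = 96782 s.
The target's mean motion on its circular orbit is ω₂ = √(μ/r₂³) = 1.3562×10^-5 rad/s.
Angle swept by the target during transfer: ω₂·t = 1.3126 rad = 75.21°.
The orbiter traverses 180° on the transfer ellipse, so the target must lead by 180° − 75.21° = 104.8°.

φ = 104.8°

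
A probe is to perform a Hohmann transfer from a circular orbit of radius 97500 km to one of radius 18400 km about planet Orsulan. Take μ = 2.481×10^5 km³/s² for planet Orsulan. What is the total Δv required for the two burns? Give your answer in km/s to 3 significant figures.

Δv = 1.79 km/s

Transfer-ellipse semi-major axis a_t = (r₁ + r₂)/2 = (97500 + 18400)/2 = 57950 km.
Circular speed at r₁: v₁ = √(μ/r₁) = √(2.481×10^5/97500) = 1.5952 km/s.
On the transfer ellipse at r₁, v² = μ(2/r − 1/a) gives v_a = √[μ(2/r₁ − 1/a_t)] = 0.89886 km/s.
First burn Δv₁ = |v_a − v₁| = 0.6963 km/s.
At r₂, v₂ = √(μ/r₂) = 3.672 km/s.
Transfer-orbit speed at r₂: v_p = √[μ(2/r₂ − 1/a_t)] = 4.763 km/s.
Second burn Δv₂ = |v₂ − v_p| = 1.091 km/s.
Total Δv = Δv₁ + Δv₂ = 1.787 km/s.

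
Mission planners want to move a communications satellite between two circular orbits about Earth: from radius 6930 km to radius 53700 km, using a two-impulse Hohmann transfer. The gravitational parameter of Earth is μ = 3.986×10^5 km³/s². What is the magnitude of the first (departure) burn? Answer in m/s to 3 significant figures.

Δv₁ = 2510 m/s

Transfer-ellipse semi-major axis a_t = (r₁ + r₂)/2 = (6930 + 53700)/2 = 30315 km.
Circular speed at r = 6930 km: v_c = √(μ/r) = 7.5841 km/s.
Transfer-orbit speed at the same r (vis-viva, a = a_t): v_t = √[μ(2/r − 1/a_t)] = 10.094 km/s.
Δv₁ = |v_t − v_c| = |10.094 − 7.5841| = 2.510 km/s.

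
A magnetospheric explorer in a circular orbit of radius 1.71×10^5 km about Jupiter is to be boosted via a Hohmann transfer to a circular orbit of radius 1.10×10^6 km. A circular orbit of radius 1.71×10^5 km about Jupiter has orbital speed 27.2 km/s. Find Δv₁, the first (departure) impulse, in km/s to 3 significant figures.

From the circular-orbit relation v² = μ/r at r = 1.71×10^5 km: μ = v²r = (27.2)² × 1.71×10^5 = 1.26513×10^8 km³/s².
The Hohmann ellipse has a_t = (r₁ + r₂)/2 = 6.355×10^5 km.
Circular speed at r = 1.710×10^5 km: v_c = √(μ/r) = 27.200 km/s.
Transfer-orbit speed at the same r (vis-viva, a = a_t): v_t = √[μ(2/r − 1/a_t)] = 35.786 km/s.
Δv₁ = |v_t − v_c| = |35.786 − 27.200| = 8.586 km/s.

Δv₁ = 8.59 km/s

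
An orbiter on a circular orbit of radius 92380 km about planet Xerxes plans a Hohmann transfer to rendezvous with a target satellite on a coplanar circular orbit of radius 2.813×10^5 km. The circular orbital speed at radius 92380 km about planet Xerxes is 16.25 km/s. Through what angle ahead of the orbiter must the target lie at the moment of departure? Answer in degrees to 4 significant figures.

From the circular-orbit relation v² = μ/r at r = 92380 km: μ = v²r = (16.25)² × 92380 = 2.43941×10^7 km³/s².
Transfer-ellipse semi-major axis a_t = (r₁ + r₂)/2 = (92380 + 2.813×10^5)/2 = 1.8684×10^5 km.
The half-period of the transfer ellipse is t = π√(a_t³/μ) = 51370 s.
Target angular speed ω₂ = √(μ/r₂³) = 3.3105×10^-5 rad/s.
Angle swept by the target during transfer: ω₂·t = 1.7006 rad = 97.44°.
The orbiter traverses 180° on the transfer ellipse, so the target must lead by 180° − 97.44° = 82.56°.

φ = 82.56°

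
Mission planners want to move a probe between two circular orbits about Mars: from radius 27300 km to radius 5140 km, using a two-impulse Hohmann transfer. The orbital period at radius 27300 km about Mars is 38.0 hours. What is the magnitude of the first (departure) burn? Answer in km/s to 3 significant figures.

From Kepler's third law T² = 4π²r³/μ at r = 27300 km, T = 38.0 hours = 38.0 × 3600 s = 1.368×10^5 s: μ = 4π²r³/T² = 42921.6 km³/s².
The Hohmann ellipse has a_t = (r₁ + r₂)/2 = 16220 km.
Circular speed at r = 27300 km: v_c = √(μ/r) = 1.25388 km/s.
Vis-viva on the transfer ellipse at r = 27300 km gives v_t = √[μ(2/r − 1/a_t)] = 0.705850 km/s.
Δv₁ = |v_t − v_c| = |0.705850 − 1.25388| = 0.5480 km/s.

Δv₁ = 0.548 km/s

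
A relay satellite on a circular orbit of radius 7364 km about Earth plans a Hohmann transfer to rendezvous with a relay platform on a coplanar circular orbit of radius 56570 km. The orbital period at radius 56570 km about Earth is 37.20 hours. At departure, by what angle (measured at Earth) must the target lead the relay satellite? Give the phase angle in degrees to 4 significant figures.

From Kepler's third law T² = 4π²r³/μ at r = 56570 km, T = 37.20 hours = 37.20 × 3600 s = 1.3392×10^5 s: μ = 4π²r³/T² = 3.98499×10^5 km³/s².
Semi-major axis of the transfer orbit: a_t = (7364 + 56570)/2 = 31967 km.
Transfer time t = π√(a_t³/μ) = 28444 s.
The target's mean motion on its circular orbit is ω₂ = √(μ/r₂³) = 4.6917×10^-5 rad/s.
Angle swept by the target during transfer: ω₂·t = 1.3345 rad = 76.46°.
Arrival is 180° from departure on the ellipse, so φ = 180° − 76.46° = 103.5°.

φ = 103.5°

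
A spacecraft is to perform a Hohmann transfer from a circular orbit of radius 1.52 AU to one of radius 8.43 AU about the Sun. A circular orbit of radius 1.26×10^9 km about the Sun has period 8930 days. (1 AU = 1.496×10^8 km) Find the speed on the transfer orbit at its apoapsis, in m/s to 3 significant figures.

From Kepler's third law T² = 4π²r³/μ at r = 1.26×10^9 km, T = 8930 days = 8930 × 86400 s = 7.71552×10^8 s: μ = 4π²r³/T² = 1.32660×10^11 km³/s².
In km: r₁ = 1.52 × 1.496×10^8 = 2.27392×10^8 km; r₂ = 8.43 × 1.496×10^8 = 1.261128×10^9 km.
The Hohmann ellipse has a_t = (r₁ + r₂)/2 = 7.4426×10^8 km.
At apoapsis, r = 1.261128×10^9 km.
Vis-viva: v = √[μ(2/r − 1/a_t)] = √[1.32660×10^11 × (2/1.261128×10^9 − 1/7.4426×10^8)] = 5.669 km/s.

v = 5670 m/s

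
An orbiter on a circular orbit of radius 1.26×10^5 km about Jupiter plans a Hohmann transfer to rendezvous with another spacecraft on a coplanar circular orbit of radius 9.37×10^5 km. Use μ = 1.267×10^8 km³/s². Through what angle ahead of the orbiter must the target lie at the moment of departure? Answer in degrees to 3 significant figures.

Semi-major axis of the transfer orbit: a_t = (1.260×10^5 + 9.370×10^5)/2 = 5.315×10^5 km.
Transfer time t = π√(a_t³/μ) = 1.0815×10^5 s.
Target angular speed ω₂ = √(μ/r₂³) = 1.2410×10^-5 rad/s.
Angle swept by the target during transfer: ω₂·t = 1.3421 rad = 76.90°.
The orbiter traverses 180° on the transfer ellipse, so the target must lead by 180° − 76.90° = 103°.

φ = 103°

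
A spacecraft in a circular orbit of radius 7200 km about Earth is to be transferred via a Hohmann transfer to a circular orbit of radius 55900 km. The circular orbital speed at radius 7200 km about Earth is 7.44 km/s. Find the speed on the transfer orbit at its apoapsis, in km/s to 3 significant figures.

v = 1.28 km/s

From the circular-orbit relation v² = μ/r at r = 7200 km: μ = v²r = (7.44)² × 7200 = 3.98546×10^5 km³/s².
Semi-major axis of the transfer orbit: a_t = (7200 + 55900)/2 = 31550 km.
At apoapsis, r = 55900 km.
Applying v² = μ(2/r − 1/a_t): v = 1.276 km/s.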